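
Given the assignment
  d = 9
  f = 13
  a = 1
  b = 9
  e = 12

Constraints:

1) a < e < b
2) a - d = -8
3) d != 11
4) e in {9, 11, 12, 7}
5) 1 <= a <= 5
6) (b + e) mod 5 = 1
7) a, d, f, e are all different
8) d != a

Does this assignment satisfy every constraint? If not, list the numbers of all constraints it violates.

The assignment fails constraint 1.

1) values 1, 12, 9; e = 12 is not < b = 9 — does not hold.
2) a - d = 1 - 9 = -8 — holds.
3) d = 9, and 9 ≠ 11 — holds.
4) e = 12 is in {9, 11, 12, 7} — holds.
5) a = 1 lies in [1, 5] — holds.
6) b + e = 21; 21 mod 5 = 1 — holds.
7) values 1, 9, 13, 12 are pairwise distinct — holds.
8) d = 9, a = 1; distinct — holds.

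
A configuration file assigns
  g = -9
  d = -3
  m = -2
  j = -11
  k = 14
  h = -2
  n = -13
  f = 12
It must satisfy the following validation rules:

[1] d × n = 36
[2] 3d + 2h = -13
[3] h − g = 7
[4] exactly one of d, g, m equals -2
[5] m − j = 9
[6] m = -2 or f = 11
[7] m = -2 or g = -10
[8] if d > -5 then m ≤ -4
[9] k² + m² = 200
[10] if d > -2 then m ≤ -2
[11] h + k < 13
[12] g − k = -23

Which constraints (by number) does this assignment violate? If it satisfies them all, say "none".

[1] d × n = -3 × (-13) = 39, not 36 — does not hold.
[2] 3d + 2h = 3(-3) + 2(-2) = -13 — holds.
[3] h − g = -2 − (-9) = 7 — holds.
[4] d=-3, g=-9, m=-2; 1 of them equals -2 — holds.
[5] m − j = -2 − (-11) = 9 — holds.
[6] m = -2 = -2 (first disjunct) — holds.
[7] m = -2 = -2 (first disjunct) — holds.
[8] d = -3 > -5, so we need m ≤ -4; but m = -2 > -4 — does not hold.
[9] k² + m² = 14² + (-2)² = 196 + 4 = 200 — holds.
[10] d = -3, not > -2; antecedent false, conditional vacuously true — holds.
[11] h + k = -2 + 14 = 12; 12 < 13 — holds.
[12] g − k = -9 − 14 = -23 — holds.

The assignment fails constraints 1, 8.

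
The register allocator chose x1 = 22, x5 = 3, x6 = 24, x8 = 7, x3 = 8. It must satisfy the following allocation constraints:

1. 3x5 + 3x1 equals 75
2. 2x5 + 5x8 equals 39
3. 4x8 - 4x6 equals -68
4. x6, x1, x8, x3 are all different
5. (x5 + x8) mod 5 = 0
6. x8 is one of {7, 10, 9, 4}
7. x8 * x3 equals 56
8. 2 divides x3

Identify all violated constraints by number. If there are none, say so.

1. 3x5 + 3x1 = 3(3) + 3(22) = 75  yes
2. 2x5 + 5x8 = 2(3) + 5(7) = 41, not 39  no
3. 4x8 - 4x6 = 4(7) - 4(24) = -68  yes
4. values 24, 22, 7, 8 are pairwise distinct  yes
5. x5 + x8 = 10; 10 mod 5 = 0  yes
6. x8 = 7 is in {7, 10, 9, 4}  yes
7. x8 * x3 = 7 * 8 = 56  yes
8. 8 / 2 = 4, so 2 divides 8  yes

Constraint 2 does not hold.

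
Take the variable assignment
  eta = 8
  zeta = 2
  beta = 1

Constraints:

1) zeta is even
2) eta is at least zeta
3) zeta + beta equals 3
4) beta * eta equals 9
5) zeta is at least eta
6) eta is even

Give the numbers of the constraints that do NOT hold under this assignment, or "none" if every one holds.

1) zeta = 2 is even — satisfied.
2) eta = 8, zeta = 2; 8 ≥ 2 — satisfied.
3) zeta + beta = 2 + 1 = 3 — satisfied.
4) beta * eta = 1 * 8 = 8, not 9 — violated.
5) zeta = 2, eta = 8; 2 < 8 (want ≥) — violated.
6) eta = 8 is even — satisfied.

Constraints 4 and 5 are violated.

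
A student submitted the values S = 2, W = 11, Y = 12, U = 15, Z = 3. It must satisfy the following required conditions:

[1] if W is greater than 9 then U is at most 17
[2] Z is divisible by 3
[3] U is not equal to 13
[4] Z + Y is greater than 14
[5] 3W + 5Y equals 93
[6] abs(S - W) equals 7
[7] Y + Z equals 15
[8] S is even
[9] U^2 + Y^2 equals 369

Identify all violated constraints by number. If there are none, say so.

[1] W = 11 > 9, so we need U ≤ 17; U = 15 ≤ 17  yes
[2] 3 / 3 = 1, so 3 divides 3  yes
[3] U = 15, and 15 ≠ 13  yes
[4] Z + Y = 3 + 12 = 15; 15 > 14  yes
[5] 3W + 5Y = 3(11) + 5(12) = 93  yes
[6] abs(2 - 11) = 9, not 7  no
[7] Y + Z = 12 + 3 = 15  yes
[8] S = 2 is even  yes
[9] U^2 + Y^2 = 15^2 + 12^2 = 225 + 144 = 369  yes

No — constraint 6 is not satisfied.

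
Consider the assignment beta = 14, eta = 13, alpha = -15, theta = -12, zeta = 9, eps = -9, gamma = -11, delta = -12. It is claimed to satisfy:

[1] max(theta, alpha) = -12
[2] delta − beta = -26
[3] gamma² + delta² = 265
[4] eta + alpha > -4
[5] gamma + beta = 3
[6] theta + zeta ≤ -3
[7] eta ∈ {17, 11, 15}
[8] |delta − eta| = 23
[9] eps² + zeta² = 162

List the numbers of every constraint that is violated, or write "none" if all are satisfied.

[1] max(-12, -15) = -12  ✔
[2] delta − beta = -12 − 14 = -26  ✔
[3] gamma² + delta² = (-11)² + (-12)² = 121 + 144 = 265  ✔
[4] eta + alpha = 13 + (-15) = -2; -2 > -4  ✔
[5] gamma + beta = -11 + 14 = 3  ✔
[6] theta + zeta = -12 + 9 = -3; -3 ≤ -3  ✔
[7] eta = 13 is not in {17, 11, 15}  ✘
[8] |-12 − 13| = 25, not 23  ✘
[9] eps² + zeta² = (-9)² + 9² = 81 + 81 = 162  ✔

Constraints 7, 8 are violated.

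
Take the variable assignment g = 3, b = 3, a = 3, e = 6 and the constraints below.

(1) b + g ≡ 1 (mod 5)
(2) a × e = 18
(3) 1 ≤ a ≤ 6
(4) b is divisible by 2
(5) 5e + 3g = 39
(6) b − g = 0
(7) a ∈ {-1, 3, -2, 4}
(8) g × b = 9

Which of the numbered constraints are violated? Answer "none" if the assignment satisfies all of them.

No — constraint 4 is not satisfied.

(1) b + g = 6; 6 mod 5 = 1  yes
(2) a × e = 3 × 6 = 18  yes
(3) a = 3 lies in [1, 6]  yes
(4) 3 = 2×1 + 1, so 2 does not divide 3  no
(5) 5e + 3g = 5(6) + 3(3) = 39  yes
(6) b − g = 3 − 3 = 0  yes
(7) a = 3 is in {-1, 3, -2, 4}  yes
(8) g × b = 3 × 3 = 9  yes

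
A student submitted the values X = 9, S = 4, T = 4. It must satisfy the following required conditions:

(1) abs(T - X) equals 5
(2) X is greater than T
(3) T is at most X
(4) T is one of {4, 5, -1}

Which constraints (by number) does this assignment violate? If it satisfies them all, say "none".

None — every constraint holds.

(1) abs(4 - 9) = 5  ✔
(2) X = 9, T = 4; 9 > 4  ✔
(3) T = 4, X = 9; 4 ≤ 9  ✔
(4) T = 4 is in {4, 5, -1}  ✔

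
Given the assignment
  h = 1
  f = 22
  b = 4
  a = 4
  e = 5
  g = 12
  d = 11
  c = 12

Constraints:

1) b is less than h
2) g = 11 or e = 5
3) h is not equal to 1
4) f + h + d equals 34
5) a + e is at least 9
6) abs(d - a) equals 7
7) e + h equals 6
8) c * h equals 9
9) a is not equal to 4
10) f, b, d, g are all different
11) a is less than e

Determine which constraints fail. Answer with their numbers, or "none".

1) b = 4, h = 1; 4 ≥ 1 (want <) — violated.
2) g = 12 ≠ 11, but e = 5 = 5 (second disjunct) — satisfied.
3) h = 1, but 1 is required to differ — violated.
4) f + h + d = 22 + 1 + 11 = 34 — satisfied.
5) a + e = 4 + 5 = 9; 9 ≥ 9 — satisfied.
6) abs(11 - 4) = 7 — satisfied.
7) e + h = 5 + 1 = 6 — satisfied.
8) c * h = 12 * 1 = 12, not 9 — violated.
9) a = 4, but 4 is required to differ — violated.
10) values 22, 4, 11, 12 are pairwise distinct — satisfied.
11) a = 4, e = 5; 4 < 5 — satisfied.

Violated: 1, 3, 8, and 9.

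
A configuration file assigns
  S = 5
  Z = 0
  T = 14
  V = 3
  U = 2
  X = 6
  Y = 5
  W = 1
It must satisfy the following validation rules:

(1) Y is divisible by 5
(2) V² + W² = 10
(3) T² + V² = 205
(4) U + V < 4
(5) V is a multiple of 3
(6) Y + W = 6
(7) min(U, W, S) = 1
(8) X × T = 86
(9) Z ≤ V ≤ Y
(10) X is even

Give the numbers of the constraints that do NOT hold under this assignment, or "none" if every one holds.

(1) 5 / 5 = 1, so 5 divides 5  ✓
(2) V² + W² = 3² + 1² = 9 + 1 = 10  ✓
(3) T² + V² = 14² + 3² = 196 + 9 = 205  ✓
(4) U + V = 2 + 3 = 5; 5 ≥ 4, bound 4 not met  ✗
(5) 3 / 3 = 1, so 3 divides 3  ✓
(6) Y + W = 5 + 1 = 6  ✓
(7) min(2, 1, 5) = 1  ✓
(8) X × T = 6 × 14 = 84, not 86  ✗
(9) values 0 ≤ 3 ≤ 5  ✓
(10) X = 6 is even  ✓

No — constraints 4, 8 are not satisfied.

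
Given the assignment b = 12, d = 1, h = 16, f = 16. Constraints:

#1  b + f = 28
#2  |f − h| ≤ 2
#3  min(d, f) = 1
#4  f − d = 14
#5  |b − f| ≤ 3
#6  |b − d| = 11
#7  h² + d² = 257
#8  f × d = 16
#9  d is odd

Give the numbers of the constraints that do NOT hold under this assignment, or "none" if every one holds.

#1 b + f = 12 + 16 = 28  ✔
#2 |16 − 16| = 0; 0 ≤ 2  ✔
#3 min(1, 16) = 1  ✔
#4 f − d = 16 − 1 = 15, not 14  ✘
#5 |12 − 16| = 4; 4 > 3, exceeds bound 3  ✘
#6 |12 − 1| = 11  ✔
#7 h² + d² = 16² + 1² = 256 + 1 = 257  ✔
#8 f × d = 16 × 1 = 16  ✔
#9 d = 1 is odd  ✔

The assignment fails constraints 4, 5.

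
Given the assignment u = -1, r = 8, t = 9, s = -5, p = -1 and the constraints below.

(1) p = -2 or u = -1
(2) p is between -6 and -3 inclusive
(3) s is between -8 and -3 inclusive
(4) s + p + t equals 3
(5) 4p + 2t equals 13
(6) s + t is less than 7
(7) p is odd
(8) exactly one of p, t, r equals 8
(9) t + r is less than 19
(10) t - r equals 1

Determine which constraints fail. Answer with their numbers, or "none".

(1) p = -1 ≠ -2, but u = -1 = -1 (second disjunct) — OK.
(2) p = -1 is outside [-6, -3] — violated.
(3) s = -5 lies in [-8, -3] — OK.
(4) s + p + t = -5 + (-1) + 9 = 3 — OK.
(5) 4p + 2t = 4(-1) + 2(9) = 14, not 13 — violated.
(6) s + t = -5 + 9 = 4; 4 < 7 — OK.
(7) p = -1 is odd — OK.
(8) p=-1, t=9, r=8; 1 of them equals 8 — OK.
(9) t + r = 9 + 8 = 17; 17 < 19 — OK.
(10) t - r = 9 - 8 = 1 — OK.

Constraints 2 and 5 are violated.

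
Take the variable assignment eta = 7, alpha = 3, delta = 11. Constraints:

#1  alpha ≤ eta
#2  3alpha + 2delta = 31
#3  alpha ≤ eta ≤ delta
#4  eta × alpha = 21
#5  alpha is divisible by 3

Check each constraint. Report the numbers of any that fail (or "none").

#1 alpha = 3, eta = 7; 3 ≤ 7 — satisfied.
#2 3alpha + 2delta = 3(3) + 2(11) = 31 — satisfied.
#3 values 3 ≤ 7 ≤ 11 — satisfied.
#4 eta × alpha = 7 × 3 = 21 — satisfied.
#5 3 / 3 = 1, so 3 divides 3 — satisfied.

The assignment satisfies every constraint.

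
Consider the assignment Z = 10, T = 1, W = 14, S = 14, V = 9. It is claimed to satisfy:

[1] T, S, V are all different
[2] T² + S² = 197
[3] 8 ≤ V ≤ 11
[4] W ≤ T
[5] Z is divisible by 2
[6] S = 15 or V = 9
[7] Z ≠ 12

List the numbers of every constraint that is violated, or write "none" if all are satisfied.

[1] values 1, 14, 9 are pairwise distinct — satisfied.
[2] T² + S² = 1² + 14² = 1 + 196 = 197 — satisfied.
[3] V = 9 lies in [8, 11] — satisfied.
[4] W = 14, T = 1; 14 > 1 (want ≤) — violated.
[5] 10 / 2 = 5, so 2 divides 10 — satisfied.
[6] S = 14 ≠ 15, but V = 9 = 9 (second disjunct) — satisfied.
[7] Z = 10, and 10 ≠ 12 — satisfied.

Constraint 4 is violated.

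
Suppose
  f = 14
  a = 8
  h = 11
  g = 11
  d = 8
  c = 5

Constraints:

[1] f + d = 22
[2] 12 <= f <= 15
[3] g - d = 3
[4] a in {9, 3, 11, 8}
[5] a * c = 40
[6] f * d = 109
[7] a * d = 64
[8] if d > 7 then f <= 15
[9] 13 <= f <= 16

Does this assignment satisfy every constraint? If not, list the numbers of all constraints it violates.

[1] f + d = 14 + 8 = 22 — satisfied.
[2] f = 14 lies in [12, 15] — satisfied.
[3] g - d = 11 - 8 = 3 — satisfied.
[4] a = 8 is in {9, 3, 11, 8} — satisfied.
[5] a * c = 8 * 5 = 40 — satisfied.
[6] f * d = 14 * 8 = 112, not 109 — violated.
[7] a * d = 8 * 8 = 64 — satisfied.
[8] d = 8 > 7, so we need f ≤ 15; f = 14 ≤ 15 — satisfied.
[9] f = 14 lies in [13, 16] — satisfied.

No — constraint 6 is not satisfied.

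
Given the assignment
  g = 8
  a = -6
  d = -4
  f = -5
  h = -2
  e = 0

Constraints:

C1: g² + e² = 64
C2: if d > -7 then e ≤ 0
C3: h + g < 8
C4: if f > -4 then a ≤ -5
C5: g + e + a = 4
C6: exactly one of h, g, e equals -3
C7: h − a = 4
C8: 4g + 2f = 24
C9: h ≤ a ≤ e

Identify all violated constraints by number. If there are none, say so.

C1: g² + e² = 8² + 0² = 64 + 0 = 64  yes
C2: d = -4 > -7, so we need e ≤ 0; e = 0 ≤ 0  yes
C3: h + g = -2 + 8 = 6; 6 < 8  yes
C4: f = -5, not > -4; antecedent false, conditional vacuously true  yes
C5: g + e + a = 8 + 0 + (-6) = 2, not 4  no
C6: h=-2, g=8, e=0; 0 of them equal -3, not exactly one  no
C7: h − a = -2 − (-6) = 4  yes
C8: 4g + 2f = 4(8) + 2(-5) = 22, not 24  no
C9: values -2, -6, 0; h = -2 is not ≤ a = -6  no

No — constraints 5, 6, 8, and 9 are not satisfied.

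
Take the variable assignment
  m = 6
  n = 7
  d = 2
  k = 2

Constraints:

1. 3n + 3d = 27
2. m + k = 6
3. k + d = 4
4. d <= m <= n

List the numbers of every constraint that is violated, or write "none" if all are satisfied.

Violated: 2.

1. 3n + 3d = 3(7) + 3(2) = 27 — satisfied.
2. m + k = 6 + 2 = 8, not 6 — violated.
3. k + d = 2 + 2 = 4 — satisfied.
4. values 2 <= 6 <= 7 — satisfied.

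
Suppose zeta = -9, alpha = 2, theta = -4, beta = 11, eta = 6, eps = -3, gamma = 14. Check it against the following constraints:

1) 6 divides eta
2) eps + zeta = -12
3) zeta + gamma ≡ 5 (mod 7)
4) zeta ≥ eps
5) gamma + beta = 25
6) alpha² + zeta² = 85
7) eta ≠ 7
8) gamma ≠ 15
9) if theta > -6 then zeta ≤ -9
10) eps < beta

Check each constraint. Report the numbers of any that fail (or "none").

Constraint 4 does not hold.

1) 6 / 6 = 1, so 6 divides 6 — satisfied.
2) eps + zeta = -3 + (-9) = -12 — satisfied.
3) zeta + gamma = 5; 5 mod 7 = 5 — satisfied.
4) zeta = -9, eps = -3; -9 < -3 (want ≥) — violated.
5) gamma + beta = 14 + 11 = 25 — satisfied.
6) alpha² + zeta² = 2² + (-9)² = 4 + 81 = 85 — satisfied.
7) eta = 6, and 6 ≠ 7 — satisfied.
8) gamma = 14, and 14 ≠ 15 — satisfied.
9) theta = -4 > -6, so we need zeta ≤ -9; zeta = -9 ≤ -9 — satisfied.
10) eps = -3, beta = 11; -3 < 11 — satisfied.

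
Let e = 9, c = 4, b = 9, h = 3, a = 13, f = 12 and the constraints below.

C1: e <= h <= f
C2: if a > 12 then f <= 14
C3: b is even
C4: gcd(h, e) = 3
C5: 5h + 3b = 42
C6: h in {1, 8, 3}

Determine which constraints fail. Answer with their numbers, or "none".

C1: values 9, 3, 12; e = 9 is not <= h = 3 — fails.
C2: a = 13 > 12, so we need f ≤ 14; f = 12 ≤ 14 — holds.
C3: b = 9 is odd — fails.
C4: gcd(3, 9) = 3 — holds.
C5: 5h + 3b = 5(3) + 3(9) = 42 — holds.
C6: h = 3 is in {1, 8, 3} — holds.

No — constraints 1, 3 are not satisfied.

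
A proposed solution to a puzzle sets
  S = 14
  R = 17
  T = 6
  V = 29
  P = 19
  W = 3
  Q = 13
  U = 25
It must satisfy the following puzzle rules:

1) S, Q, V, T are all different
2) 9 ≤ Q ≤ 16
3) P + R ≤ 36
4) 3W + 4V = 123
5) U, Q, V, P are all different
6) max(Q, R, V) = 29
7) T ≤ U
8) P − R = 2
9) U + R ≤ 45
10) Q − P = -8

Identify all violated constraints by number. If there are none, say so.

1) values 14, 13, 29, 6 are pairwise distinct  holds
2) Q = 13 lies in [9, 16]  holds
3) P + R = 19 + 17 = 36; 36 ≤ 36  holds
4) 3W + 4V = 3(3) + 4(29) = 125, not 123  fails
5) values 25, 13, 29, 19 are pairwise distinct  holds
6) max(13, 17, 29) = 29  holds
7) T = 6, U = 25; 6 ≤ 25  holds
8) P − R = 19 − 17 = 2  holds
9) U + R = 25 + 17 = 42; 42 ≤ 45  holds
10) Q − P = 13 − 19 = -6, not -8  fails

Violated: 4, 10.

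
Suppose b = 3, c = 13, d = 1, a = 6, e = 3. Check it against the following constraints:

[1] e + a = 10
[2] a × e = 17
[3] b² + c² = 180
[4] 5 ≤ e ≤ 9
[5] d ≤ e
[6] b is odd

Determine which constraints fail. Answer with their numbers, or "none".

The assignment fails constraints 1, 2, 3, and 4.

[1] e + a = 3 + 6 = 9, not 10  ✗
[2] a × e = 6 × 3 = 18, not 17  ✗
[3] b² + c² = 3² + 13² = 9 + 169 = 178, not 180  ✗
[4] e = 3 is outside [5, 9]  ✗
[5] d = 1, e = 3; 1 ≤ 3  ✓
[6] b = 3 is odd  ✓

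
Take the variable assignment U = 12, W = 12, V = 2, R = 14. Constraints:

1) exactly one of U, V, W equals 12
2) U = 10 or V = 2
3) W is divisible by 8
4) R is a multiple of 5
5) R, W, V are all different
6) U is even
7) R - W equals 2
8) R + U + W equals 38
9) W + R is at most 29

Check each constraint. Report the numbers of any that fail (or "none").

1) U=12, V=2, W=12; 2 of them equal 12, not exactly one — violated.
2) U = 12 ≠ 10, but V = 2 = 2 (second disjunct) — satisfied.
3) 12 = 8*1 + 4, so 8 does not divide 12 — violated.
4) 14 = 5*2 + 4, so 5 does not divide 14 — violated.
5) values 14, 12, 2 are pairwise distinct — satisfied.
6) U = 12 is even — satisfied.
7) R - W = 14 - 12 = 2 — satisfied.
8) R + U + W = 14 + 12 + 12 = 38 — satisfied.
9) W + R = 12 + 14 = 26; 26 ≤ 29 — satisfied.

No — constraints 1, 3, 4 are not satisfied.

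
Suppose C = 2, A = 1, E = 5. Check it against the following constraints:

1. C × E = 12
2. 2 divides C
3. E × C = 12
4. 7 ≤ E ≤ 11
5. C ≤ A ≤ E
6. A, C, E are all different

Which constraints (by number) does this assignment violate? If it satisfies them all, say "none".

No — constraints 1, 3, 4, and 5 are not satisfied.

1. C × E = 2 × 5 = 10, not 12  ✗
2. 2 / 2 = 1, so 2 divides 2  ✓
3. E × C = 5 × 2 = 10, not 12  ✗
4. E = 5 is outside [7, 11]  ✗
5. values 2, 1, 5; C = 2 is not ≤ A = 1  ✗
6. values 1, 2, 5 are pairwise distinct  ✓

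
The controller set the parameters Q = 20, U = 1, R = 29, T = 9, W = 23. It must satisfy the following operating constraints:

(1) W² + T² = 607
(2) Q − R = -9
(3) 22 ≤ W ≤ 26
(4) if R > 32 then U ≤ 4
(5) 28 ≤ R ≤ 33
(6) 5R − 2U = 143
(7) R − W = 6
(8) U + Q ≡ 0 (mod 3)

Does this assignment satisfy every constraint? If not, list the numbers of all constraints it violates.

Constraint 1 is violated.

(1) W² + T² = 23² + 9² = 529 + 81 = 610, not 607  ✗
(2) Q − R = 20 − 29 = -9  ✓
(3) W = 23 lies in [22, 26]  ✓
(4) R = 29, not > 32; antecedent false, conditional vacuously true  ✓
(5) R = 29 lies in [28, 33]  ✓
(6) 5R − 2U = 5(29) − 2(1) = 143  ✓
(7) R − W = 29 − 23 = 6  ✓
(8) U + Q = 21; 21 mod 3 = 0  ✓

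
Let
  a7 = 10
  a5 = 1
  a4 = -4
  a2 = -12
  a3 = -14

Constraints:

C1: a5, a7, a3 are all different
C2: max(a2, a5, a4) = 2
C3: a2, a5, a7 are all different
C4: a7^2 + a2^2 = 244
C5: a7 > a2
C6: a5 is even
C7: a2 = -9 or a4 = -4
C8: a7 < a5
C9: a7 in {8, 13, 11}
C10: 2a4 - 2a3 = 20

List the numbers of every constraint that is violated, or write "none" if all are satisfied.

C1: values 1, 10, -14 are pairwise distinct  ✓
C2: max(-12, 1, -4) = 1, not 2  ✗
C3: values -12, 1, 10 are pairwise distinct  ✓
C4: a7^2 + a2^2 = 10^2 + (-12)^2 = 100 + 144 = 244  ✓
C5: a7 = 10, a2 = -12; 10 > -12  ✓
C6: a5 = 1 is odd  ✗
C7: a2 = -12 ≠ -9, but a4 = -4 = -4 (second disjunct)  ✓
C8: a7 = 10, a5 = 1; 10 ≥ 1 (want <)  ✗
C9: a7 = 10 is not in {8, 13, 11}  ✗
C10: 2a4 - 2a3 = 2(-4) - 2(-14) = 20  ✓

Constraints 2, 6, 8, 9 are violated.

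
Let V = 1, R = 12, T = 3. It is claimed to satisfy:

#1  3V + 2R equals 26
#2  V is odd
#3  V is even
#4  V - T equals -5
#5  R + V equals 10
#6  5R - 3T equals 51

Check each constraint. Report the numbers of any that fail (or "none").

Constraints 1, 3, 4, and 5 do not hold.

#1 3V + 2R = 3(1) + 2(12) = 27, not 26  FAIL
#2 V = 1 is odd  OK
#3 V = 1 is odd  FAIL
#4 V - T = 1 - 3 = -2, not -5  FAIL
#5 R + V = 12 + 1 = 13, not 10  FAIL
#6 5R - 3T = 5(12) - 3(3) = 51  OK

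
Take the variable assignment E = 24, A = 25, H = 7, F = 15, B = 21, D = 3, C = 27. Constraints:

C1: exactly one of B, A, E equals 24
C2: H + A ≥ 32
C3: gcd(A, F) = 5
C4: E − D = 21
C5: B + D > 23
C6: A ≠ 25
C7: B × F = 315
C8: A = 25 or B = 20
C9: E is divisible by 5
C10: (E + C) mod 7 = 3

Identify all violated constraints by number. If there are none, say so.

C1: B=21, A=25, E=24; 1 of them equals 24 — holds.
C2: H + A = 7 + 25 = 32; 32 ≥ 32 — holds.
C3: gcd(25, 15) = 5 — holds.
C4: E − D = 24 − 3 = 21 — holds.
C5: B + D = 21 + 3 = 24; 24 > 23 — holds.
C6: A = 25, but 25 is required to differ — does not hold.
C7: B × F = 21 × 15 = 315 — holds.
C8: A = 25 = 25 (first disjunct) — holds.
C9: 24 = 5×4 + 4, so 5 does not divide 24 — does not hold.
C10: E + C = 51; 51 mod 7 = 2, not 3 — does not hold.

The assignment fails constraints 6, 9, and 10.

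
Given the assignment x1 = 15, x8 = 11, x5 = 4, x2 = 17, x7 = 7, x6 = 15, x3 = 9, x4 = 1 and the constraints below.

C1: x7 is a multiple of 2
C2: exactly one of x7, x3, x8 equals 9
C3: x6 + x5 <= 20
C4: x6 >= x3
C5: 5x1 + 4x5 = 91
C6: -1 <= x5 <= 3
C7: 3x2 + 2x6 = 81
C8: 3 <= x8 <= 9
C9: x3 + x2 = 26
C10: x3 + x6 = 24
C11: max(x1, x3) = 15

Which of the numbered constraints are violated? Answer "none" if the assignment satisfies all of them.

No — constraints 1, 6, and 8 are not satisfied.

C1: 7 = 2*3 + 1, so 2 does not divide 7  false
C2: x7=7, x3=9, x8=11; 1 of them equals 9  true
C3: x6 + x5 = 15 + 4 = 19; 19 ≤ 20  true
C4: x6 = 15, x3 = 9; 15 ≥ 9  true
C5: 5x1 + 4x5 = 5(15) + 4(4) = 91  true
C6: x5 = 4 is outside [-1, 3]  false
C7: 3x2 + 2x6 = 3(17) + 2(15) = 81  true
C8: x8 = 11 is outside [3, 9]  false
C9: x3 + x2 = 9 + 17 = 26  true
C10: x3 + x6 = 9 + 15 = 24  true
C11: max(15, 9) = 15  true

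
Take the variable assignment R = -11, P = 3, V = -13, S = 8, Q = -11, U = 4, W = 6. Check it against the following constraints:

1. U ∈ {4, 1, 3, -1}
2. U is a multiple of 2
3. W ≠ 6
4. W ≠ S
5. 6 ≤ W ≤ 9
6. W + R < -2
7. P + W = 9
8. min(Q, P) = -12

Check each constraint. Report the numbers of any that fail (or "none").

The assignment fails constraints 3, 8.

1. U = 4 is in {4, 1, 3, -1}  ✔
2. 4 / 2 = 2, so 2 divides 4  ✔
3. W = 6, but 6 is required to differ  ✘
4. W = 6, S = 8; distinct  ✔
5. W = 6 lies in [6, 9]  ✔
6. W + R = 6 + (-11) = -5; -5 < -2  ✔
7. P + W = 3 + 6 = 9  ✔
8. min(-11, 3) = -11, not -12  ✘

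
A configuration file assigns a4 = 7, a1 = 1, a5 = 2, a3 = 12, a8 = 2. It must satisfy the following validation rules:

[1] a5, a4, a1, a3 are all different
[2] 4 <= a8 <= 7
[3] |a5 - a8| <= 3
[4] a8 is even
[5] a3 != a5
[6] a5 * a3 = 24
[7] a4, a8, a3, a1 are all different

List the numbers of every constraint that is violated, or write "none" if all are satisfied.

[1] values 2, 7, 1, 12 are pairwise distinct — OK.
[2] a8 = 2 is outside [4, 7] — violated.
[3] |2 - 2| = 0; 0 ≤ 3 — OK.
[4] a8 = 2 is even — OK.
[5] a3 = 12, a5 = 2; distinct — OK.
[6] a5 * a3 = 2 * 12 = 24 — OK.
[7] values 7, 2, 12, 1 are pairwise distinct — OK.

Violated: 2.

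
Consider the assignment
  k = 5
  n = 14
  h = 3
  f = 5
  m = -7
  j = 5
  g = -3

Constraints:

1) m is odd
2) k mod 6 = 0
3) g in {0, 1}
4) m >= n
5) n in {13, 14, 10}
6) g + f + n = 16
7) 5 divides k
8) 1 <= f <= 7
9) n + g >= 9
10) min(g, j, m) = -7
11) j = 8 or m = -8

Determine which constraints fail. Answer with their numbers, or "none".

1) m = -7 is odd  ✓
2) 5 mod 6 = 5, not 0  ✗
3) g = -3 is not in {0, 1}  ✗
4) m = -7, n = 14; -7 < 14 (want ≥)  ✗
5) n = 14 is in {13, 14, 10}  ✓
6) g + f + n = -3 + 5 + 14 = 16  ✓
7) 5 / 5 = 1, so 5 divides 5  ✓
8) f = 5 lies in [1, 7]  ✓
9) n + g = 14 + (-3) = 11; 11 ≥ 9  ✓
10) min(-3, 5, -7) = -7  ✓
11) j = 5 ≠ 8 and m = -7 ≠ -8; both disjuncts false  ✗

Constraints 2, 3, 4, and 11 are violated.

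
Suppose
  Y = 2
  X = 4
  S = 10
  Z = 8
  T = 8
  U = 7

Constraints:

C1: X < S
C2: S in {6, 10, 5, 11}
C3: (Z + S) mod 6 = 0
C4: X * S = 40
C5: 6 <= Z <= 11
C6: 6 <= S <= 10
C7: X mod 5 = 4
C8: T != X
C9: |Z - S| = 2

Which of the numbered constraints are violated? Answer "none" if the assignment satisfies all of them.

C1: X = 4, S = 10; 4 < 10 — OK.
C2: S = 10 is in {6, 10, 5, 11} — OK.
C3: Z + S = 18; 18 mod 6 = 0 — OK.
C4: X * S = 4 * 10 = 40 — OK.
C5: Z = 8 lies in [6, 11] — OK.
C6: S = 10 lies in [6, 10] — OK.
C7: 4 mod 5 = 4 — OK.
C8: T = 8, X = 4; distinct — OK.
C9: |8 - 10| = 2 — OK.

The assignment satisfies every constraint.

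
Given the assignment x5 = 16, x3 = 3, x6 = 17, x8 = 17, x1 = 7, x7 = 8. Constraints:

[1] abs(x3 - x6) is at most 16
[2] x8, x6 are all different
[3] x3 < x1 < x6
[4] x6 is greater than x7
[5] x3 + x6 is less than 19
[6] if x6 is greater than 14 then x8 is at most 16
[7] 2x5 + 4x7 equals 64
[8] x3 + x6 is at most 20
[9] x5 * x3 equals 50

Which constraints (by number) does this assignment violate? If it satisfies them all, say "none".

Constraints 2, 5, 6, and 9 do not hold.

[1] abs(3 - 17) = 14; 14 ≤ 16  yes
[2] x8 = x6 = 17, not all different  no
[3] values 3 < 7 < 17  yes
[4] x6 = 17, x7 = 8; 17 > 8  yes
[5] x3 + x6 = 3 + 17 = 20; 20 ≥ 19, bound 19 not met  no
[6] x6 = 17 > 14, so we need x8 ≤ 16; but x8 = 17 > 16  no
[7] 2x5 + 4x7 = 2(16) + 4(8) = 64  yes
[8] x3 + x6 = 3 + 17 = 20; 20 ≤ 20  yes
[9] x5 * x3 = 16 * 3 = 48, not 50  no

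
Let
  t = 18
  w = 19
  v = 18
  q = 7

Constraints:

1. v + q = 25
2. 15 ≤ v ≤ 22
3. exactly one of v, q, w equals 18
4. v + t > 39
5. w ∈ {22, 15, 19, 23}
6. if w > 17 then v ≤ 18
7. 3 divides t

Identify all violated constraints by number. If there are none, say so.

1. v + q = 18 + 7 = 25 — holds.
2. v = 18 lies in [15, 22] — holds.
3. v=18, q=7, w=19; 1 of them equals 18 — holds.
4. v + t = 18 + 18 = 36; 36 ≤ 39, bound 39 not met — does not hold.
5. w = 19 is in {22, 15, 19, 23} — holds.
6. w = 19 > 17, so we need v ≤ 18; v = 18 ≤ 18 — holds.
7. 18 / 3 = 6, so 3 divides 18 — holds.

Constraint 4 is violated.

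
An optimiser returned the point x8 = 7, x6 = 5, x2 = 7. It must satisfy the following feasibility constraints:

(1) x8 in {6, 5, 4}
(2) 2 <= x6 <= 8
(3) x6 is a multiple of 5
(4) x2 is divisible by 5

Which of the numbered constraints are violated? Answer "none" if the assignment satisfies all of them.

(1) x8 = 7 is not in {6, 5, 4} — does not hold.
(2) x6 = 5 lies in [2, 8] — holds.
(3) 5 / 5 = 1, so 5 divides 5 — holds.
(4) 7 = 5*1 + 2, so 5 does not divide 7 — does not hold.

Violated: 1 and 4.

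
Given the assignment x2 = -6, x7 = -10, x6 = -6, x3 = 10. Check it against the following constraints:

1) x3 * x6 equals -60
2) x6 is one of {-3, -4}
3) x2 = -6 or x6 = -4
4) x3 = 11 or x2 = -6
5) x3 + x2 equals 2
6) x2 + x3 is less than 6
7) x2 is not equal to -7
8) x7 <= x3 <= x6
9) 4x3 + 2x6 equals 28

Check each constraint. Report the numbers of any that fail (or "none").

Constraints 2, 5, and 8 are violated.

1) x3 * x6 = 10 * (-6) = -60  ✔
2) x6 = -6 is not in {-3, -4}  ✘
3) x2 = -6 = -6 (first disjunct)  ✔
4) x3 = 10 ≠ 11, but x2 = -6 = -6 (second disjunct)  ✔
5) x3 + x2 = 10 + (-6) = 4, not 2  ✘
6) x2 + x3 = -6 + 10 = 4; 4 < 6  ✔
7) x2 = -6, and -6 ≠ -7  ✔
8) values -10, 10, -6; x3 = 10 is not <= x6 = -6  ✘
9) 4x3 + 2x6 = 4(10) + 2(-6) = 28  ✔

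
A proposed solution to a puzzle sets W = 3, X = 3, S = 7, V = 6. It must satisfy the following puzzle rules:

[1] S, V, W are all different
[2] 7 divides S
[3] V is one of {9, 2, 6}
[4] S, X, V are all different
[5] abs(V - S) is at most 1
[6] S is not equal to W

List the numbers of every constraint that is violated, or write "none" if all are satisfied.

[1] values 7, 6, 3 are pairwise distinct — OK.
[2] 7 / 7 = 1, so 7 divides 7 — OK.
[3] V = 6 is in {9, 2, 6} — OK.
[4] values 7, 3, 6 are pairwise distinct — OK.
[5] abs(6 - 7) = 1; 1 ≤ 1 — OK.
[6] S = 7, W = 3; distinct — OK.

Yes — all constraints hold.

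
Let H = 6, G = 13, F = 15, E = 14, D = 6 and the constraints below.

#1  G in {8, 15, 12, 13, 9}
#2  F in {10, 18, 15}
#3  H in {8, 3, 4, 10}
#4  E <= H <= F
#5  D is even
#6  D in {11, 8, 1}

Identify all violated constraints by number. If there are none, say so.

#1 G = 13 is in {8, 15, 12, 13, 9} — holds.
#2 F = 15 is in {10, 18, 15} — holds.
#3 H = 6 is not in {8, 3, 4, 10} — fails.
#4 values 14, 6, 15; E = 14 is not <= H = 6 — fails.
#5 D = 6 is even — holds.
#6 D = 6 is not in {11, 8, 1} — fails.

Constraints 3, 4, and 6 are violated.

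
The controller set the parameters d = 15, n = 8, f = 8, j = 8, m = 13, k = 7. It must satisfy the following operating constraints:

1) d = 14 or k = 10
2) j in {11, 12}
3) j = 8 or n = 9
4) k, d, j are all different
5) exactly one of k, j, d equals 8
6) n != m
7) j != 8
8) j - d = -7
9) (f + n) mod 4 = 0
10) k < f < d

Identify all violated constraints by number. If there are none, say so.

1) d = 15 ≠ 14 and k = 7 ≠ 10; both disjuncts false  ✘
2) j = 8 is not in {11, 12}  ✘
3) j = 8 = 8 (first disjunct)  ✔
4) values 7, 15, 8 are pairwise distinct  ✔
5) k=7, j=8, d=15; 1 of them equals 8  ✔
6) n = 8, m = 13; distinct  ✔
7) j = 8, but 8 is required to differ  ✘
8) j - d = 8 - 15 = -7  ✔
9) f + n = 16; 16 mod 4 = 0  ✔
10) values 7 < 8 < 15  ✔

Constraints 1, 2, 7 do not hold.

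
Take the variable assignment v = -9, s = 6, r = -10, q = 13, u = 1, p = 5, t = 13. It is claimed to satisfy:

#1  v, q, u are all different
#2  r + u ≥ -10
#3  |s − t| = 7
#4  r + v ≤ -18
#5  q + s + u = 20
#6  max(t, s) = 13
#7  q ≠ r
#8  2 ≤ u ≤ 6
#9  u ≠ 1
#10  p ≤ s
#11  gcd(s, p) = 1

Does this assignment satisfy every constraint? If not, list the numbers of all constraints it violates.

#1 values -9, 13, 1 are pairwise distinct  OK
#2 r + u = -10 + 1 = -9; -9 ≥ -10  OK
#3 |6 − 13| = 7  OK
#4 r + v = -10 + (-9) = -19; -19 ≤ -18  OK
#5 q + s + u = 13 + 6 + 1 = 20  OK
#6 max(13, 6) = 13  OK
#7 q = 13, r = -10; distinct  OK
#8 u = 1 is outside [2, 6]  FAIL
#9 u = 1, but 1 is required to differ  FAIL
#10 p = 5, s = 6; 5 ≤ 6  OK
#11 gcd(6, 5) = 1  OK

No — constraints 8, 9 are not satisfied.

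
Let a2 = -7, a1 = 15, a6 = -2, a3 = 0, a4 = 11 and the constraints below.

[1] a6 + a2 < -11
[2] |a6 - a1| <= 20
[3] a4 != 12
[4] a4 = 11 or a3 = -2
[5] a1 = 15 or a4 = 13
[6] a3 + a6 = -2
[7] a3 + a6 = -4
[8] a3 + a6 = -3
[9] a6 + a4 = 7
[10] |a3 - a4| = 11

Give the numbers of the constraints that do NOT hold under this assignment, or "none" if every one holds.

[1] a6 + a2 = -2 + (-7) = -9; -9 ≥ -11, bound -11 not met  no
[2] |-2 - 15| = 17; 17 ≤ 20  yes
[3] a4 = 11, and 11 ≠ 12  yes
[4] a4 = 11 = 11 (first disjunct)  yes
[5] a1 = 15 = 15 (first disjunct)  yes
[6] a3 + a6 = 0 + (-2) = -2  yes
[7] a3 + a6 = 0 + (-2) = -2, not -4  no
[8] a3 + a6 = 0 + (-2) = -2, not -3  no
[9] a6 + a4 = -2 + 11 = 9, not 7  no
[10] |0 - 11| = 11  yes

Violated: 1, 7, 8, 9.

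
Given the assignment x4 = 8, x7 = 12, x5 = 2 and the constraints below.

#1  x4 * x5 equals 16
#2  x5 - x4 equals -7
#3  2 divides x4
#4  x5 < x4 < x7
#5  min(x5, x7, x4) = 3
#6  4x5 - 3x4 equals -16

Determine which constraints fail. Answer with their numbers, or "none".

No — constraints 2 and 5 are not satisfied.

#1 x4 * x5 = 8 * 2 = 16 — holds.
#2 x5 - x4 = 2 - 8 = -6, not -7 — does not hold.
#3 8 / 2 = 4, so 2 divides 8 — holds.
#4 values 2 < 8 < 12 — holds.
#5 min(2, 12, 8) = 2, not 3 — does not hold.
#6 4x5 - 3x4 = 4(2) - 3(8) = -16 — holds.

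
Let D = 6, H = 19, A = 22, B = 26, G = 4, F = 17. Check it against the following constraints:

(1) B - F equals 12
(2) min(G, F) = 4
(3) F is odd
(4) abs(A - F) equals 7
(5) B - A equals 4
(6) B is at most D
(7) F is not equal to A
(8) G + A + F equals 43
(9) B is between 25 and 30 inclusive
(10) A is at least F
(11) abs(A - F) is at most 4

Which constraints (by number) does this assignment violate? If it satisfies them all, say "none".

Constraints 1, 4, 6, 11 do not hold.

(1) B - F = 26 - 17 = 9, not 12 — violated.
(2) min(4, 17) = 4 — satisfied.
(3) F = 17 is odd — satisfied.
(4) abs(22 - 17) = 5, not 7 — violated.
(5) B - A = 26 - 22 = 4 — satisfied.
(6) B = 26, D = 6; 26 > 6 (want ≤) — violated.
(7) F = 17, A = 22; distinct — satisfied.
(8) G + A + F = 4 + 22 + 17 = 43 — satisfied.
(9) B = 26 lies in [25, 30] — satisfied.
(10) A = 22, F = 17; 22 ≥ 17 — satisfied.
(11) abs(22 - 17) = 5; 5 > 4, exceeds bound 4 — violated.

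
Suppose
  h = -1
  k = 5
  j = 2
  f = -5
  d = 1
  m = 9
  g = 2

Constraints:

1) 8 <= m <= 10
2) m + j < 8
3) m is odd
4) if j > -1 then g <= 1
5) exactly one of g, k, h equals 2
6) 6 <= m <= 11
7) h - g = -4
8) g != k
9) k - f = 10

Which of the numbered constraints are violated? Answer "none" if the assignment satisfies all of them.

1) m = 9 lies in [8, 10] — holds.
2) m + j = 9 + 2 = 11; 11 ≥ 8, bound 8 not met — fails.
3) m = 9 is odd — holds.
4) j = 2 > -1, so we need g ≤ 1; but g = 2 > 1 — fails.
5) g=2, k=5, h=-1; 1 of them equals 2 — holds.
6) m = 9 lies in [6, 11] — holds.
7) h - g = -1 - 2 = -3, not -4 — fails.
8) g = 2, k = 5; distinct — holds.
9) k - f = 5 - (-5) = 10 — holds.

The assignment fails constraints 2, 4, and 7.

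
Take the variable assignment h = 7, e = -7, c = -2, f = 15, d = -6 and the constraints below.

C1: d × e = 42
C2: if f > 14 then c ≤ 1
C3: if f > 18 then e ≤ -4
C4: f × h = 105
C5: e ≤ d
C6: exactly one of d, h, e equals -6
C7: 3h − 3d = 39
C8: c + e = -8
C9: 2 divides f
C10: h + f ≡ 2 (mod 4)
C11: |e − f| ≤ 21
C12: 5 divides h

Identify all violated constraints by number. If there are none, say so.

Violated: 8, 9, 11, 12.

C1: d × e = -6 × (-7) = 42  true
C2: f = 15 > 14, so we need c ≤ 1; c = -2 ≤ 1  true
C3: f = 15, not > 18; antecedent false, conditional vacuously true  true
C4: f × h = 15 × 7 = 105  true
C5: e = -7, d = -6; -7 ≤ -6  true
C6: d=-6, h=7, e=-7; 1 of them equals -6  true
C7: 3h − 3d = 3(7) − 3(-6) = 39  true
C8: c + e = -2 + (-7) = -9, not -8  false
C9: 15 = 2×7 + 1, so 2 does not divide 15  false
C10: h + f = 22; 22 mod 4 = 2  true
C11: |-7 − 15| = 22; 22 > 21, exceeds bound 21  false
C12: 7 = 5×1 + 2, so 5 does not divide 7  false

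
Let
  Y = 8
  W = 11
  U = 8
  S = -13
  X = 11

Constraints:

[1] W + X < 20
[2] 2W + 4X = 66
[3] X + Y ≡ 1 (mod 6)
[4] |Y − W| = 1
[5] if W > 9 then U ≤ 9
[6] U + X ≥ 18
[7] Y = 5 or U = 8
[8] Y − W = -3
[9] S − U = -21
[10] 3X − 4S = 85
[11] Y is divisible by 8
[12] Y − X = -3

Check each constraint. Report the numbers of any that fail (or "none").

[1] W + X = 11 + 11 = 22; 22 ≥ 20, bound 20 not met — violated.
[2] 2W + 4X = 2(11) + 4(11) = 66 — OK.
[3] X + Y = 19; 19 mod 6 = 1 — OK.
[4] |8 − 11| = 3, not 1 — violated.
[5] W = 11 > 9, so we need U ≤ 9; U = 8 ≤ 9 — OK.
[6] U + X = 8 + 11 = 19; 19 ≥ 18 — OK.
[7] Y = 8 ≠ 5, but U = 8 = 8 (second disjunct) — OK.
[8] Y − W = 8 − 11 = -3 — OK.
[9] S − U = -13 − 8 = -21 — OK.
[10] 3X − 4S = 3(11) − 4(-13) = 85 — OK.
[11] 8 / 8 = 1, so 8 divides 8 — OK.
[12] Y − X = 8 − 11 = -3 — OK.

No — constraints 1 and 4 are not satisfied.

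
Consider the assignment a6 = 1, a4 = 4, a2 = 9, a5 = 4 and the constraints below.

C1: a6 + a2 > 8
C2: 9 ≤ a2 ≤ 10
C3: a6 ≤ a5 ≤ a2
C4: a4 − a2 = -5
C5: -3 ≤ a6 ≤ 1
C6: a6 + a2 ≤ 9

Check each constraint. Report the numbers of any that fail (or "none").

C1: a6 + a2 = 1 + 9 = 10; 10 > 8 — OK.
C2: a2 = 9 lies in [9, 10] — OK.
C3: values 1 ≤ 4 ≤ 9 — OK.
C4: a4 − a2 = 4 − 9 = -5 — OK.
C5: a6 = 1 lies in [-3, 1] — OK.
C6: a6 + a2 = 1 + 9 = 10; 10 > 9, bound 9 not met — violated.

Violated: 6.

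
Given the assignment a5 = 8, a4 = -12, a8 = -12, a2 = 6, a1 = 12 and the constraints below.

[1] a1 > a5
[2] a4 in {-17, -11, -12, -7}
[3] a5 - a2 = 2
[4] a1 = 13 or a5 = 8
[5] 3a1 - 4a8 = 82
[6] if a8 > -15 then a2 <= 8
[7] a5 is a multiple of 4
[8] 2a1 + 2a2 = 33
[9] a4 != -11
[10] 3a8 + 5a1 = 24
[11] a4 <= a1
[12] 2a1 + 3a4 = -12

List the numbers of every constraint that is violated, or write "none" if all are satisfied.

The assignment fails constraints 5 and 8.

[1] a1 = 12, a5 = 8; 12 > 8 — satisfied.
[2] a4 = -12 is in {-17, -11, -12, -7} — satisfied.
[3] a5 - a2 = 8 - 6 = 2 — satisfied.
[4] a1 = 12 ≠ 13, but a5 = 8 = 8 (second disjunct) — satisfied.
[5] 3a1 - 4a8 = 3(12) - 4(-12) = 84, not 82 — violated.
[6] a8 = -12 > -15, so we need a2 ≤ 8; a2 = 6 ≤ 8 — satisfied.
[7] 8 / 4 = 2, so 4 divides 8 — satisfied.
[8] 2a1 + 2a2 = 2(12) + 2(6) = 36, not 33 — violated.
[9] a4 = -12, and -12 ≠ -11 — satisfied.
[10] 3a8 + 5a1 = 3(-12) + 5(12) = 24 — satisfied.
[11] a4 = -12, a1 = 12; -12 ≤ 12 — satisfied.
[12] 2a1 + 3a4 = 2(12) + 3(-12) = -12 — satisfied.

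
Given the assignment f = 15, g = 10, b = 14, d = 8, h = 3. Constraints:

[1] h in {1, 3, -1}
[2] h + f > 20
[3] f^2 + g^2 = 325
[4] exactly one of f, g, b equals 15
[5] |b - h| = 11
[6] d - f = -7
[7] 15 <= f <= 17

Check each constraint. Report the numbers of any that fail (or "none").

[1] h = 3 is in {1, 3, -1} — OK.
[2] h + f = 3 + 15 = 18; 18 ≤ 20, bound 20 not met — violated.
[3] f^2 + g^2 = 15^2 + 10^2 = 225 + 100 = 325 — OK.
[4] f=15, g=10, b=14; 1 of them equals 15 — OK.
[5] |14 - 3| = 11 — OK.
[6] d - f = 8 - 15 = -7 — OK.
[7] f = 15 lies in [15, 17] — OK.

Constraint 2 is violated.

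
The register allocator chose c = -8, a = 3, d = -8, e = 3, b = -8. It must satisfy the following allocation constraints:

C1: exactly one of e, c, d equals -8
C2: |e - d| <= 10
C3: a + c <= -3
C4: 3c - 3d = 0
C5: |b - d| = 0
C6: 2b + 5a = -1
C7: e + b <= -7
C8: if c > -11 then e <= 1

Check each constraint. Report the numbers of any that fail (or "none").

The assignment fails constraints 1, 2, 7, 8.

C1: e=3, c=-8, d=-8; 2 of them equal -8, not exactly one  false
C2: |3 - (-8)| = 11; 11 > 10, exceeds bound 10  false
C3: a + c = 3 + (-8) = -5; -5 ≤ -3  true
C4: 3c - 3d = 3(-8) - 3(-8) = 0  true
C5: |-8 - (-8)| = 0  true
C6: 2b + 5a = 2(-8) + 5(3) = -1  true
C7: e + b = 3 + (-8) = -5; -5 > -7, bound -7 not met  false
C8: c = -8 > -11, so we need e ≤ 1; but e = 3 > 1  false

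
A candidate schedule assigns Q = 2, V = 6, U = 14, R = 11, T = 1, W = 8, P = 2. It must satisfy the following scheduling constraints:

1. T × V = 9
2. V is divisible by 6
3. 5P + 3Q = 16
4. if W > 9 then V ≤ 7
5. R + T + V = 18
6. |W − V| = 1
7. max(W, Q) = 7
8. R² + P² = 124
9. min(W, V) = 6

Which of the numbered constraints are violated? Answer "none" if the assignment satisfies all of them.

Constraints 1, 6, 7, and 8 do not hold.

1. T × V = 1 × 6 = 6, not 9 — does not hold.
2. 6 / 6 = 1, so 6 divides 6 — holds.
3. 5P + 3Q = 5(2) + 3(2) = 16 — holds.
4. W = 8, not > 9; antecedent false, conditional vacuously true — holds.
5. R + T + V = 11 + 1 + 6 = 18 — holds.
6. |8 − 6| = 2, not 1 — does not hold.
7. max(8, 2) = 8, not 7 — does not hold.
8. R² + P² = 11² + 2² = 121 + 4 = 125, not 124 — does not hold.
9. min(8, 6) = 6 — holds.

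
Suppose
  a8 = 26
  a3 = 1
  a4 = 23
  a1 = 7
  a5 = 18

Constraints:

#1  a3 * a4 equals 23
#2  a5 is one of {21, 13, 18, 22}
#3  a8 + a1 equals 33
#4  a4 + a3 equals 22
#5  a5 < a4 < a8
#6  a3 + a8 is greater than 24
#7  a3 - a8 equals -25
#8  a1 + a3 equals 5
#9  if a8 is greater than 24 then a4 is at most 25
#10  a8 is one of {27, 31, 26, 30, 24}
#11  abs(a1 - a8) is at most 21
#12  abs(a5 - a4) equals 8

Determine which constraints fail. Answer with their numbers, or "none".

Violated: 4, 8, and 12.

#1 a3 * a4 = 1 * 23 = 23  holds
#2 a5 = 18 is in {21, 13, 18, 22}  holds
#3 a8 + a1 = 26 + 7 = 33  holds
#4 a4 + a3 = 23 + 1 = 24, not 22  fails
#5 values 18 < 23 < 26  holds
#6 a3 + a8 = 1 + 26 = 27; 27 > 24  holds
#7 a3 - a8 = 1 - 26 = -25  holds
#8 a1 + a3 = 7 + 1 = 8, not 5  fails
#9 a8 = 26 > 24, so we need a4 ≤ 25; a4 = 23 ≤ 25  holds
#10 a8 = 26 is in {27, 31, 26, 30, 24}  holds
#11 abs(7 - 26) = 19; 19 ≤ 21  holds
#12 abs(18 - 23) = 5, not 8  fails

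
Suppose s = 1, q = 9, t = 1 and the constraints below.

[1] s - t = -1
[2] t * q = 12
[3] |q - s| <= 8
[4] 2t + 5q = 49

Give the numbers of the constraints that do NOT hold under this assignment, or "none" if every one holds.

[1] s - t = 1 - 1 = 0, not -1 — fails.
[2] t * q = 1 * 9 = 9, not 12 — fails.
[3] |9 - 1| = 8; 8 ≤ 8 — holds.
[4] 2t + 5q = 2(1) + 5(9) = 47, not 49 — fails.

Violated: 1, 2, and 4.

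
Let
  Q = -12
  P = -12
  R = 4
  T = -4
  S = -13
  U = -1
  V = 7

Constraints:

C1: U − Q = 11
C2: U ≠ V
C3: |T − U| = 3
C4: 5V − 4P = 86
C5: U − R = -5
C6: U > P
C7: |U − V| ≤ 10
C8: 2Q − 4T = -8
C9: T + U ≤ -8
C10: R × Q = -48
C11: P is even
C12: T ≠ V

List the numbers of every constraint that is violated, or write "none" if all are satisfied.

C1: U − Q = -1 − (-12) = 11  OK
C2: U = -1, V = 7; distinct  OK
C3: |-4 − (-1)| = 3  OK
C4: 5V − 4P = 5(7) − 4(-12) = 83, not 86  FAIL
C5: U − R = -1 − 4 = -5  OK
C6: U = -1, P = -12; -1 > -12  OK
C7: |-1 − 7| = 8; 8 ≤ 10  OK
C8: 2Q − 4T = 2(-12) − 4(-4) = -8  OK
C9: T + U = -4 + (-1) = -5; -5 > -8, bound -8 not met  FAIL
C10: R × Q = 4 × (-12) = -48  OK
C11: P = -12 is even  OK
C12: T = -4, V = 7; distinct  OK

Constraints 4 and 9 do not hold.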